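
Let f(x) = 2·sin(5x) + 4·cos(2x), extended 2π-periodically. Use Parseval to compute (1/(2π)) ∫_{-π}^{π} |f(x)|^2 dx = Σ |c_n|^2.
Σ |c_n|^2 = 10

Expand |f|^2 and use orthogonality of {sin(nx), cos(mx)} on [-π, π]:
  ∫_{-π}^{π} sin(nx)^2 dx = π, ∫ cos(mx)^2 dx = π, and cross terms integrate to 0.
So ∫_{-π}^{π} f(x)^2 dx = 2^2 · π + 4^2 · π = (4 + 16)π.
Divide by 2π: (4 + 16)/2 = 10.
By Parseval, this equals Σ |c_n|^2.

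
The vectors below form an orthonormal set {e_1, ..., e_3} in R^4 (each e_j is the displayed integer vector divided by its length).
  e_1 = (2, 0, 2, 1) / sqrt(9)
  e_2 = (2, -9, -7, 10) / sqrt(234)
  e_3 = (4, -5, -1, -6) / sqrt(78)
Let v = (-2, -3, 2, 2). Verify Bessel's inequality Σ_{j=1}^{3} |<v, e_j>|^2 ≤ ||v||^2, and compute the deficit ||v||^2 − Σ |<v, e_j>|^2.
Σ |<v, e_j>|^2 = 14/3; ||v||^2 = 21; deficit = 49/3

Write each e_j = u_j / sqrt(<u_j, u_j>) where u_j is the displayed integer vector. Then <v, e_j> = <v, u_j> / sqrt(<u_j, u_j>), so |<v, e_j>|^2 = <v, u_j>^2 / <u_j, u_j>.
Coefficients: <v, e_1> = 2/sqrt(9), <v, e_2> = 29/sqrt(234), <v, e_3> = -7/sqrt(78).
Square and sum: Σ |<v, e_j>|^2 = 14/3.
Compute ||v||^2 = v·v = 21.
Deficit = 21 − 14/3 = 49/3 ≥ 0, confirming Bessel's inequality. (The deficit equals ||v − Σ <v,e_j> e_j||^2, the squared distance from v to span{e_j}.)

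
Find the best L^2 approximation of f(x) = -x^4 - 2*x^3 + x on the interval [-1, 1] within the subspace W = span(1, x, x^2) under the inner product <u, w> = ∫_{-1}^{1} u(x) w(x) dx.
g(x) = -6*x^2/7 - x/5 + 3/35

The best approximation g ∈ W is the orthogonal projection of f onto W. Writing g = a_0 + a_1 x + a_2 x^2, the coefficients solve the normal equations G · a = b where
  G_{ij} = <φ_i, φ_j> and b_i = <f, φ_i>, with φ_0 = 1, φ_1 = x, φ_2 = x^2.
G =
  [2, 0, 2/3]
  [0, 2/3, 0]
  [2/3, 0, 2/5],
b = (-2/5, -2/15, -2/7).
Solving gives a_0 = 3/35, a_1 = -1/5, a_2 = -6/7, so
  g(x) = -6*x^2/7 - x/5 + 3/35.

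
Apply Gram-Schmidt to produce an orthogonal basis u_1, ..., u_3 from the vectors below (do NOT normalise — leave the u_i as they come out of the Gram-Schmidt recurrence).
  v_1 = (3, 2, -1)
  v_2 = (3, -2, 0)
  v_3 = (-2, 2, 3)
Orthogonal basis:
  u_1 = (3, 2, -1)
  u_2 = (27/14, -19/7, 5/14)
  u_3 = (76/157, 114/157, 456/157)

Apply the Gram-Schmidt recurrence
  u_1 = v_1
  u_i = v_i − Σ_{j<i} ((v_i · u_j) / (u_j · u_j)) · u_j.

Step by step this gives:
  u_1 = (3, 2, -1)
  u_2 = (27/14, -19/7, 5/14)
  u_3 = (76/157, 114/157, 456/157)

Orthogonality check:
  u_2 · u_1 = 0 (should be 0)
  u_3 · u_1 = 0 (should be 0)
  u_3 · u_2 = 0 (should be 0)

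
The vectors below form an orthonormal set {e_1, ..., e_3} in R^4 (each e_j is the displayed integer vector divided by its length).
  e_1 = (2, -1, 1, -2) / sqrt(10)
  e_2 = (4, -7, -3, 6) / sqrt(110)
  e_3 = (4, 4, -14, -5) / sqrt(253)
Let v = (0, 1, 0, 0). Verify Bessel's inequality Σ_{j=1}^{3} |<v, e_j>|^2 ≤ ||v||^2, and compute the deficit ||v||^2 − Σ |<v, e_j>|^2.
Σ |<v, e_j>|^2 = 14/23; ||v||^2 = 1; deficit = 9/23

Write each e_j = u_j / sqrt(<u_j, u_j>) where u_j is the displayed integer vector. Then <v, e_j> = <v, u_j> / sqrt(<u_j, u_j>), so |<v, e_j>|^2 = <v, u_j>^2 / <u_j, u_j>.
Coefficients: <v, e_1> = -1/sqrt(10), <v, e_2> = -7/sqrt(110), <v, e_3> = 4/sqrt(253).
Square and sum: Σ |<v, e_j>|^2 = 14/23.
Compute ||v||^2 = v·v = 1.
Deficit = 1 − 14/23 = 9/23 ≥ 0, confirming Bessel's inequality. (The deficit equals ||v − Σ <v,e_j> e_j||^2, the squared distance from v to span{e_j}.)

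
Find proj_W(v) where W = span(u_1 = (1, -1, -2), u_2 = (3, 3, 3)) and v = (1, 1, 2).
proj_W(v) = (6/7, 10/7, 12/7)

Set up U = [u_1 | ... | u_2] ∈ R^(3×2). The projector onto W = col(U) is P = U (U^T U)^(-1) U^T.
Compute U^T U =
  [6, -6]
  [-6, 27],
and U^T v = (-4, 12).
Solve U^T U · c = U^T v for the coefficients: c = (-2/7, 8/21). The projection is proj_W(v) = U c.
Check: (v - proj_W(v)) · u_1 = 0  (should be 0).
Check: (v - proj_W(v)) · u_2 = 0  (should be 0).
Result: proj_W(v) = (6/7, 10/7, 12/7).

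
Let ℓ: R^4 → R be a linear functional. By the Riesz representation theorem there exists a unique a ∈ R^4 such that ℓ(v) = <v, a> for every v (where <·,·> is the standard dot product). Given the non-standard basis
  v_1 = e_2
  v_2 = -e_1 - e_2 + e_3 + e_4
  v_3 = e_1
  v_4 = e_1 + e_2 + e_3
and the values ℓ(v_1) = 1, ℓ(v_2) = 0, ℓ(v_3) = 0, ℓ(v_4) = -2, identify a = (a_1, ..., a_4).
a = (0, 1, -3, 4)

Write a = (a_1, ..., a_4) in the standard basis. For each basis vector v_i, ℓ(v_i) = <v_i, a> is a linear equation in the a_j's. Collect the n equations into a matrix system V a = ℓ, where row i of V is v_i (expressed in the standard basis). Since V is invertible (lower-triangular with 1s on the diagonal, up to permutation), solve by back-substitution:
  V =
[[0, 1, 0, 0],
 [-1, -1, 1, 1],
 [1, 0, 0, 0],
 [1, 1, 1, 0]]
  V a = (1, 0, 0, -2)
Solving gives a = (0, 1, -3, 4).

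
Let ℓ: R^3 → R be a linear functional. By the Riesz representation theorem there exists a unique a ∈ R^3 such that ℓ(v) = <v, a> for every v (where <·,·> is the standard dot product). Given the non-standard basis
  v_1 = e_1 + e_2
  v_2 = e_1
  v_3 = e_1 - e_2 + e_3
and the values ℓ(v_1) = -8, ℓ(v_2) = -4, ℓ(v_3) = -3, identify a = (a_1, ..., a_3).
a = (-4, -4, -3)

Write a = (a_1, ..., a_3) in the standard basis. For each basis vector v_i, ℓ(v_i) = <v_i, a> is a linear equation in the a_j's. Collect the n equations into a matrix system V a = ℓ, where row i of V is v_i (expressed in the standard basis). Since V is invertible (lower-triangular with 1s on the diagonal, up to permutation), solve by back-substitution:
  V =
[[1, 1, 0],
 [1, 0, 0],
 [1, -1, 1]]
  V a = (-8, -4, -3)
Solving gives a = (-4, -4, -3).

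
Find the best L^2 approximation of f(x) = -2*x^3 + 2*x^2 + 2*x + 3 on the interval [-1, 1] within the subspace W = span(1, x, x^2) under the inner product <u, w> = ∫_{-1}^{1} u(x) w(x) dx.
g(x) = 2*x^2 + 4*x/5 + 3

The best approximation g ∈ W is the orthogonal projection of f onto W. Writing g = a_0 + a_1 x + a_2 x^2, the coefficients solve the normal equations G · a = b where
  G_{ij} = <φ_i, φ_j> and b_i = <f, φ_i>, with φ_0 = 1, φ_1 = x, φ_2 = x^2.
G =
  [2, 0, 2/3]
  [0, 2/3, 0]
  [2/3, 0, 2/5],
b = (22/3, 8/15, 14/5).
Solving gives a_0 = 3, a_1 = 4/5, a_2 = 2, so
  g(x) = 2*x^2 + 4*x/5 + 3.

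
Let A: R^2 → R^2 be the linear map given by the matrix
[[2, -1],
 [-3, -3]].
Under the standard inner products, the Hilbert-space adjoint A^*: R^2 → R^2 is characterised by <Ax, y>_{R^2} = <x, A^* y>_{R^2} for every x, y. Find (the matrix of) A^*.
A^* = A^T =
[[2, -3],
 [-1, -3]]

For real matrices with standard dot products, the defining identity <Ax, y> = <x, A^* y> gives (Ax)^T y = x^T (A^*) y, i.e. x^T A^T y = x^T (A^*) y. Since this holds for all x, y, we must have A^* = A^T. Therefore
A^* =
[[2, -3],
 [-1, -3]].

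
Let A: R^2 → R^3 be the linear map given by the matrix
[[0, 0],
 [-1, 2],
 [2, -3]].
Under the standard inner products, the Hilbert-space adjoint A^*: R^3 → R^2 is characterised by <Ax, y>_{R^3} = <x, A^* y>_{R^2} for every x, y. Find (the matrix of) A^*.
A^* = A^T =
[[0, -1, 2],
 [0, 2, -3]]

For real matrices with standard dot products, the defining identity <Ax, y> = <x, A^* y> gives (Ax)^T y = x^T (A^*) y, i.e. x^T A^T y = x^T (A^*) y. Since this holds for all x, y, we must have A^* = A^T. Therefore
A^* =
[[0, -1, 2],
 [0, 2, -3]].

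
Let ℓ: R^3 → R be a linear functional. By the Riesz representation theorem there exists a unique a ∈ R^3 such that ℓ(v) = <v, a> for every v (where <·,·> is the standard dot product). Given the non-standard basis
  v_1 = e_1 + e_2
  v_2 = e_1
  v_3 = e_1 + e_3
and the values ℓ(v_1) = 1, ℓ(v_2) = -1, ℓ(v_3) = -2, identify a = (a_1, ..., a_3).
a = (-1, 2, -1)

Write a = (a_1, ..., a_3) in the standard basis. For each basis vector v_i, ℓ(v_i) = <v_i, a> is a linear equation in the a_j's. Collect the n equations into a matrix system V a = ℓ, where row i of V is v_i (expressed in the standard basis). Since V is invertible (lower-triangular with 1s on the diagonal, up to permutation), solve by back-substitution:
  V =
[[1, 1, 0],
 [1, 0, 0],
 [1, 0, 1]]
  V a = (1, -1, -2)
Solving gives a = (-1, 2, -1).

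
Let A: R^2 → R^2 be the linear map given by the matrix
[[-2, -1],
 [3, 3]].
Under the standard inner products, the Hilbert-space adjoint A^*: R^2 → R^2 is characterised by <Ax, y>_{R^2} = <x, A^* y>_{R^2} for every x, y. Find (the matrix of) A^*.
A^* = A^T =
[[-2, 3],
 [-1, 3]]

For real matrices with standard dot products, the defining identity <Ax, y> = <x, A^* y> gives (Ax)^T y = x^T (A^*) y, i.e. x^T A^T y = x^T (A^*) y. Since this holds for all x, y, we must have A^* = A^T. Therefore
A^* =
[[-2, 3],
 [-1, 3]].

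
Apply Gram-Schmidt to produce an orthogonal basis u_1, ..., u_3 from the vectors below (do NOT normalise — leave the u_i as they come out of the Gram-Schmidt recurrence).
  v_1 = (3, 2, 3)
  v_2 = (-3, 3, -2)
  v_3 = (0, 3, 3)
Orthogonal basis:
  u_1 = (3, 2, 3)
  u_2 = (-39/22, 42/11, -17/22)
  u_3 = (-36/31, -108/403, 540/403)

Apply the Gram-Schmidt recurrence
  u_1 = v_1
  u_i = v_i − Σ_{j<i} ((v_i · u_j) / (u_j · u_j)) · u_j.

Step by step this gives:
  u_1 = (3, 2, 3)
  u_2 = (-39/22, 42/11, -17/22)
  u_3 = (-36/31, -108/403, 540/403)

Orthogonality check:
  u_2 · u_1 = 0 (should be 0)
  u_3 · u_1 = 0 (should be 0)
  u_3 · u_2 = 0 (should be 0)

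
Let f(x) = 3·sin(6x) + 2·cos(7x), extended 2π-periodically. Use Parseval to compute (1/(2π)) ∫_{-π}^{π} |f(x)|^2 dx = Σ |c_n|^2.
Σ |c_n|^2 = 13/2

Expand |f|^2 and use orthogonality of {sin(nx), cos(mx)} on [-π, π]:
  ∫_{-π}^{π} sin(nx)^2 dx = π, ∫ cos(mx)^2 dx = π, and cross terms integrate to 0.
So ∫_{-π}^{π} f(x)^2 dx = 3^2 · π + 2^2 · π = (9 + 4)π.
Divide by 2π: (9 + 4)/2 = 13/2.
By Parseval, this equals Σ |c_n|^2.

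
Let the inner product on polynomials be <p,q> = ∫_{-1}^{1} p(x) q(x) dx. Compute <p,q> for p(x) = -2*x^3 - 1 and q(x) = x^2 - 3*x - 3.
<p,q> = 116/15

Expand the product: p(x)·q(x) = -2*x^5 + 6*x^4 + 6*x^3 - x^2 + 3*x + 3.
∫_{-1}^{1} of each monomial x^k gives [2/(k+1) if k even, 0 if k odd]. Integrating term-by-term (or equivalently evaluating the antiderivative F(x) = -x^6/3 + 6*x^5/5 + 3*x^4/2 - x^3/3 + 3*x^2/2 + 3*x at the endpoints):
  F(1) − F(−1) = 98/15 − (-6/5) = 116/15.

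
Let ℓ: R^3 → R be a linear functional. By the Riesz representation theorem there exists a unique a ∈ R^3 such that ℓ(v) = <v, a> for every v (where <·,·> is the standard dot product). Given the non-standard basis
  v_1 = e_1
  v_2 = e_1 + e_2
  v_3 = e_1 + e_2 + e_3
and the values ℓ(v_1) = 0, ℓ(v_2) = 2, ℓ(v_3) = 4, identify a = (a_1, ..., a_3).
a = (0, 2, 2)

Write a = (a_1, ..., a_3) in the standard basis. For each basis vector v_i, ℓ(v_i) = <v_i, a> is a linear equation in the a_j's. Collect the n equations into a matrix system V a = ℓ, where row i of V is v_i (expressed in the standard basis). Since V is invertible (lower-triangular with 1s on the diagonal, up to permutation), solve by back-substitution:
  V =
[[1, 0, 0],
 [1, 1, 0],
 [1, 1, 1]]
  V a = (0, 2, 4)
Solving gives a = (0, 2, 2).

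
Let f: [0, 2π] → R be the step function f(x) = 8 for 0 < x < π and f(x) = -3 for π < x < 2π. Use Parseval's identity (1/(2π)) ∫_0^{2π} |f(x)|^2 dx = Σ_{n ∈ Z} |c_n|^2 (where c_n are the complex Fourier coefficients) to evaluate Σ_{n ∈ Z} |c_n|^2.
Σ |c_n|^2 = 73/2

Parseval equates the L^2 energy of f (normalised by 1/(2π)) with the ℓ^2 sum of its Fourier coefficients: (1/(2π)) ∫_0^{2π} |f|^2 = Σ |c_n|^2.
Compute the left side: (1/(2π)) [∫_0^π 8^2 dx + ∫_π^{2π} (-3)^2 dx] = (1/(2π)) · (64π + 9π) = (64 + 9)/2 = 73/2.
So Σ_{n ∈ Z} |c_n|^2 = 73/2.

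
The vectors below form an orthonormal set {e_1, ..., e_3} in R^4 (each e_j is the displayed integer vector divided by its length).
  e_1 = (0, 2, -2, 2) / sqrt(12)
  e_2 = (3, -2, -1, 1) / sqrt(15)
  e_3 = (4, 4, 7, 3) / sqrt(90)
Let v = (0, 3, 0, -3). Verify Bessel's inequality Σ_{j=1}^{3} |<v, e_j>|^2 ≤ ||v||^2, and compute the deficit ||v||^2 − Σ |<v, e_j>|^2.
Σ |<v, e_j>|^2 = 11/2; ||v||^2 = 18; deficit = 25/2

Write each e_j = u_j / sqrt(<u_j, u_j>) where u_j is the displayed integer vector. Then <v, e_j> = <v, u_j> / sqrt(<u_j, u_j>), so |<v, e_j>|^2 = <v, u_j>^2 / <u_j, u_j>.
Coefficients: <v, e_1> = 0/sqrt(12), <v, e_2> = -9/sqrt(15), <v, e_3> = 3/sqrt(90).
Square and sum: Σ |<v, e_j>|^2 = 11/2.
Compute ||v||^2 = v·v = 18.
Deficit = 18 − 11/2 = 25/2 ≥ 0, confirming Bessel's inequality. (The deficit equals ||v − Σ <v,e_j> e_j||^2, the squared distance from v to span{e_j}.)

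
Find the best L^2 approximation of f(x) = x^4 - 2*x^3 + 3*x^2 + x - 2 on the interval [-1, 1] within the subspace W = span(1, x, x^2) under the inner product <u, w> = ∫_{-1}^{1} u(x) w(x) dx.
g(x) = 27*x^2/7 - x/5 - 73/35

The best approximation g ∈ W is the orthogonal projection of f onto W. Writing g = a_0 + a_1 x + a_2 x^2, the coefficients solve the normal equations G · a = b where
  G_{ij} = <φ_i, φ_j> and b_i = <f, φ_i>, with φ_0 = 1, φ_1 = x, φ_2 = x^2.
G =
  [2, 0, 2/3]
  [0, 2/3, 0]
  [2/3, 0, 2/5],
b = (-8/5, -2/15, 16/105).
Solving gives a_0 = -73/35, a_1 = -1/5, a_2 = 27/7, so
  g(x) = 27*x^2/7 - x/5 - 73/35.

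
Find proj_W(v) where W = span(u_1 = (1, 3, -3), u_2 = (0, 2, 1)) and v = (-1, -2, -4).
proj_W(v) = (49/86, -187/86, -157/43)

Set up U = [u_1 | ... | u_2] ∈ R^(3×2). The projector onto W = col(U) is P = U (U^T U)^(-1) U^T.
Compute U^T U =
  [19, 3]
  [3, 5],
and U^T v = (5, -8).
Solve U^T U · c = U^T v for the coefficients: c = (49/86, -167/86). The projection is proj_W(v) = U c.
Check: (v - proj_W(v)) · u_1 = 0  (should be 0).
Check: (v - proj_W(v)) · u_2 = 0  (should be 0).
Result: proj_W(v) = (49/86, -187/86, -157/43).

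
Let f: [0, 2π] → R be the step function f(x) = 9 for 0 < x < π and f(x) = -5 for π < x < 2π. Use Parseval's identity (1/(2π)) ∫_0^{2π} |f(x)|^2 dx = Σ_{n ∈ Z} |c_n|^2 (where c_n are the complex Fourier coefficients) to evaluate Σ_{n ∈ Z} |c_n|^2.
Σ |c_n|^2 = 53

Parseval equates the L^2 energy of f (normalised by 1/(2π)) with the ℓ^2 sum of its Fourier coefficients: (1/(2π)) ∫_0^{2π} |f|^2 = Σ |c_n|^2.
Compute the left side: (1/(2π)) [∫_0^π 9^2 dx + ∫_π^{2π} (-5)^2 dx] = (1/(2π)) · (81π + 25π) = (81 + 25)/2 = 53.
So Σ_{n ∈ Z} |c_n|^2 = 53.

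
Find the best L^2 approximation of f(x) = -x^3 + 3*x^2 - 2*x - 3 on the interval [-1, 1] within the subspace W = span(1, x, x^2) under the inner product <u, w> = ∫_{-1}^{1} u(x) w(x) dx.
g(x) = 3*x^2 - 13*x/5 - 3

The best approximation g ∈ W is the orthogonal projection of f onto W. Writing g = a_0 + a_1 x + a_2 x^2, the coefficients solve the normal equations G · a = b where
  G_{ij} = <φ_i, φ_j> and b_i = <f, φ_i>, with φ_0 = 1, φ_1 = x, φ_2 = x^2.
G =
  [2, 0, 2/3]
  [0, 2/3, 0]
  [2/3, 0, 2/5],
b = (-4, -26/15, -4/5).
Solving gives a_0 = -3, a_1 = -13/5, a_2 = 3, so
  g(x) = 3*x^2 - 13*x/5 - 3.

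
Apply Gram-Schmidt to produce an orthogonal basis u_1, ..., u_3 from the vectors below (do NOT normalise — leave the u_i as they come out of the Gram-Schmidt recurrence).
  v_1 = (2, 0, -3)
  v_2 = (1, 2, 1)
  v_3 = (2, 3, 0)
Orthogonal basis:
  u_1 = (2, 0, -3)
  u_2 = (15/13, 2, 10/13)
  u_3 = (-18/77, 15/77, -12/77)

Apply the Gram-Schmidt recurrence
  u_1 = v_1
  u_i = v_i − Σ_{j<i} ((v_i · u_j) / (u_j · u_j)) · u_j.

Step by step this gives:
  u_1 = (2, 0, -3)
  u_2 = (15/13, 2, 10/13)
  u_3 = (-18/77, 15/77, -12/77)

Orthogonality check:
  u_2 · u_1 = 0 (should be 0)
  u_3 · u_1 = 0 (should be 0)
  u_3 · u_2 = 0 (should be 0)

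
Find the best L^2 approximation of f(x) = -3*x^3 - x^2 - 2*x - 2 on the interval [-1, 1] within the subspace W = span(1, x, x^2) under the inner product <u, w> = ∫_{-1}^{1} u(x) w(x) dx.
g(x) = -x^2 - 19*x/5 - 2

The best approximation g ∈ W is the orthogonal projection of f onto W. Writing g = a_0 + a_1 x + a_2 x^2, the coefficients solve the normal equations G · a = b where
  G_{ij} = <φ_i, φ_j> and b_i = <f, φ_i>, with φ_0 = 1, φ_1 = x, φ_2 = x^2.
G =
  [2, 0, 2/3]
  [0, 2/3, 0]
  [2/3, 0, 2/5],
b = (-14/3, -38/15, -26/15).
Solving gives a_0 = -2, a_1 = -19/5, a_2 = -1, so
  g(x) = -x^2 - 19*x/5 - 2.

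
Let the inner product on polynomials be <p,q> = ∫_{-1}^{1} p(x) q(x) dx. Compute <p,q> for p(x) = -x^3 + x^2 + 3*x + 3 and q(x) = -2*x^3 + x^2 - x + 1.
<p,q> = 592/105

Expand the product: p(x)·q(x) = 2*x^6 - 3*x^5 - 4*x^4 - 5*x^3 + x^2 + 3.
∫_{-1}^{1} of each monomial x^k gives [2/(k+1) if k even, 0 if k odd]. Integrating term-by-term (or equivalently evaluating the antiderivative F(x) = 2*x^7/7 - x^6/2 - 4*x^5/5 - 5*x^4/4 + x^3/3 + 3*x at the endpoints):
  F(1) − F(−1) = 449/420 − (-1919/420) = 592/105.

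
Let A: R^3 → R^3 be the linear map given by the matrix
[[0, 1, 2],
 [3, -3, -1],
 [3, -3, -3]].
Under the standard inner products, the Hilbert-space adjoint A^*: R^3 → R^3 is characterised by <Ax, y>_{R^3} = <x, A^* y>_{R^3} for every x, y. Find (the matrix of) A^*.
A^* = A^T =
[[0, 3, 3],
 [1, -3, -3],
 [2, -1, -3]]

For real matrices with standard dot products, the defining identity <Ax, y> = <x, A^* y> gives (Ax)^T y = x^T (A^*) y, i.e. x^T A^T y = x^T (A^*) y. Since this holds for all x, y, we must have A^* = A^T. Therefore
A^* =
[[0, 3, 3],
 [1, -3, -3],
 [2, -1, -3]].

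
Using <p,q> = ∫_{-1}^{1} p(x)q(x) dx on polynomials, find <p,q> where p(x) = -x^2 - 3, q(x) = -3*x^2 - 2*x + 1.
<p,q> = 8/15

Expand the product: p(x)·q(x) = 3*x^4 + 2*x^3 + 8*x^2 + 6*x - 3.
∫_{-1}^{1} of each monomial x^k gives [2/(k+1) if k even, 0 if k odd]. Integrating term-by-term (or equivalently evaluating the antiderivative F(x) = 3*x^5/5 + x^4/2 + 8*x^3/3 + 3*x^2 - 3*x at the endpoints):
  F(1) − F(−1) = 113/30 − (97/30) = 8/15.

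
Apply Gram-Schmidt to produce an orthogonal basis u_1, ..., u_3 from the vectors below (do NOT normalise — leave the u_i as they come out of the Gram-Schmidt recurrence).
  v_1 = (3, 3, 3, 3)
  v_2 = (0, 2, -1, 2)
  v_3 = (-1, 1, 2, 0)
Orthogonal basis:
  u_1 = (3, 3, 3, 3)
  u_2 = (-3/4, 5/4, -7/4, 5/4)
  u_3 = (-5/3, 7/9, 10/9, -2/9)

Apply the Gram-Schmidt recurrence
  u_1 = v_1
  u_i = v_i − Σ_{j<i} ((v_i · u_j) / (u_j · u_j)) · u_j.

Step by step this gives:
  u_1 = (3, 3, 3, 3)
  u_2 = (-3/4, 5/4, -7/4, 5/4)
  u_3 = (-5/3, 7/9, 10/9, -2/9)

Orthogonality check:
  u_2 · u_1 = 0 (should be 0)
  u_3 · u_1 = 0 (should be 0)
  u_3 · u_2 = 0 (should be 0)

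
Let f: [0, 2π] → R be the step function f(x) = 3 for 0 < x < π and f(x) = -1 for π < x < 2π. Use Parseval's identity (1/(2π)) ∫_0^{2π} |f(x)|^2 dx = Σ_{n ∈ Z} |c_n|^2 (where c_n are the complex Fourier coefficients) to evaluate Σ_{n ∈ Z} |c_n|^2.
Σ |c_n|^2 = 5

Parseval equates the L^2 energy of f (normalised by 1/(2π)) with the ℓ^2 sum of its Fourier coefficients: (1/(2π)) ∫_0^{2π} |f|^2 = Σ |c_n|^2.
Compute the left side: (1/(2π)) [∫_0^π 3^2 dx + ∫_π^{2π} (-1)^2 dx] = (1/(2π)) · (9π + 1π) = (9 + 1)/2 = 5.
So Σ_{n ∈ Z} |c_n|^2 = 5.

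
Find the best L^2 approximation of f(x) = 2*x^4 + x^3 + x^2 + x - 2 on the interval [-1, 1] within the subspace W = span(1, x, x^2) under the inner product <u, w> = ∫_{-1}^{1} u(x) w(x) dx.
g(x) = 19*x^2/7 + 8*x/5 - 76/35

The best approximation g ∈ W is the orthogonal projection of f onto W. Writing g = a_0 + a_1 x + a_2 x^2, the coefficients solve the normal equations G · a = b where
  G_{ij} = <φ_i, φ_j> and b_i = <f, φ_i>, with φ_0 = 1, φ_1 = x, φ_2 = x^2.
G =
  [2, 0, 2/3]
  [0, 2/3, 0]
  [2/3, 0, 2/5],
b = (-38/15, 16/15, -38/105).
Solving gives a_0 = -76/35, a_1 = 8/5, a_2 = 19/7, so
  g(x) = 19*x^2/7 + 8*x/5 - 76/35.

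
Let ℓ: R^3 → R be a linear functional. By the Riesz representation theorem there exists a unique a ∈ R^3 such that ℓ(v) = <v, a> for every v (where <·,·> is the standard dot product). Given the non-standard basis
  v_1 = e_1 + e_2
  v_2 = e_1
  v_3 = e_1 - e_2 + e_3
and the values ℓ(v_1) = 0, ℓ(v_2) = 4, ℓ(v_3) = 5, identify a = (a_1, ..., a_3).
a = (4, -4, -3)

Write a = (a_1, ..., a_3) in the standard basis. For each basis vector v_i, ℓ(v_i) = <v_i, a> is a linear equation in the a_j's. Collect the n equations into a matrix system V a = ℓ, where row i of V is v_i (expressed in the standard basis). Since V is invertible (lower-triangular with 1s on the diagonal, up to permutation), solve by back-substitution:
  V =
[[1, 1, 0],
 [1, 0, 0],
 [1, -1, 1]]
  V a = (0, 4, 5)
Solving gives a = (4, -4, -3).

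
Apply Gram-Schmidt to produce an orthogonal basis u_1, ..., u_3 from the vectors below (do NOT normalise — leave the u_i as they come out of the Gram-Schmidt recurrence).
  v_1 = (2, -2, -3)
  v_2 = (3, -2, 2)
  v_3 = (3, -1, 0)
Orthogonal basis:
  u_1 = (2, -2, -3)
  u_2 = (43/17, -26/17, 46/17)
  u_3 = (170/273, 17/21, -34/273)

Apply the Gram-Schmidt recurrence
  u_1 = v_1
  u_i = v_i − Σ_{j<i} ((v_i · u_j) / (u_j · u_j)) · u_j.

Step by step this gives:
  u_1 = (2, -2, -3)
  u_2 = (43/17, -26/17, 46/17)
  u_3 = (170/273, 17/21, -34/273)

Orthogonality check:
  u_2 · u_1 = 0 (should be 0)
  u_3 · u_1 = 0 (should be 0)
  u_3 · u_2 = 0 (should be 0)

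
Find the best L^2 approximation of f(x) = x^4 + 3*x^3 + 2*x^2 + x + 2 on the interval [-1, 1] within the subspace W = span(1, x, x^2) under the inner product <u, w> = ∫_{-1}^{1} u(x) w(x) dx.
g(x) = 20*x^2/7 + 14*x/5 + 67/35

The best approximation g ∈ W is the orthogonal projection of f onto W. Writing g = a_0 + a_1 x + a_2 x^2, the coefficients solve the normal equations G · a = b where
  G_{ij} = <φ_i, φ_j> and b_i = <f, φ_i>, with φ_0 = 1, φ_1 = x, φ_2 = x^2.
G =
  [2, 0, 2/3]
  [0, 2/3, 0]
  [2/3, 0, 2/5],
b = (86/15, 28/15, 254/105).
Solving gives a_0 = 67/35, a_1 = 14/5, a_2 = 20/7, so
  g(x) = 20*x^2/7 + 14*x/5 + 67/35.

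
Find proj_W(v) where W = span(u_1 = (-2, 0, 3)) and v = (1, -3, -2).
proj_W(v) = (16/13, 0, -24/13)

Set up U = [u_1 | ... | u_1] ∈ R^(3×1). The projector onto W = col(U) is P = U (U^T U)^(-1) U^T.
Compute U^T U =
  [13],
and U^T v = (-8).
Solve U^T U · c = U^T v for the coefficients: c = (-8/13). The projection is proj_W(v) = U c.
Check: (v - proj_W(v)) · u_1 = 0  (should be 0).
Result: proj_W(v) = (16/13, 0, -24/13).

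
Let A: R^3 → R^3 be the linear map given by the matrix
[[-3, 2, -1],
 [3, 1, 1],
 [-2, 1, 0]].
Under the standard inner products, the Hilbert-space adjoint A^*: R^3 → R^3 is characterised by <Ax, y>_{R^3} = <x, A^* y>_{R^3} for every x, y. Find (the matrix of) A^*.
A^* = A^T =
[[-3, 3, -2],
 [2, 1, 1],
 [-1, 1, 0]]

For real matrices with standard dot products, the defining identity <Ax, y> = <x, A^* y> gives (Ax)^T y = x^T (A^*) y, i.e. x^T A^T y = x^T (A^*) y. Since this holds for all x, y, we must have A^* = A^T. Therefore
A^* =
[[-3, 3, -2],
 [2, 1, 1],
 [-1, 1, 0]].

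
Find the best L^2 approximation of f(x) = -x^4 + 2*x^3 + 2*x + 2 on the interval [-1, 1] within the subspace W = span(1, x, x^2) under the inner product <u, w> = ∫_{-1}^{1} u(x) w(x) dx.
g(x) = -6*x^2/7 + 16*x/5 + 73/35

The best approximation g ∈ W is the orthogonal projection of f onto W. Writing g = a_0 + a_1 x + a_2 x^2, the coefficients solve the normal equations G · a = b where
  G_{ij} = <φ_i, φ_j> and b_i = <f, φ_i>, with φ_0 = 1, φ_1 = x, φ_2 = x^2.
G =
  [2, 0, 2/3]
  [0, 2/3, 0]
  [2/3, 0, 2/5],
b = (18/5, 32/15, 22/21).
Solving gives a_0 = 73/35, a_1 = 16/5, a_2 = -6/7, so
  g(x) = -6*x^2/7 + 16*x/5 + 73/35.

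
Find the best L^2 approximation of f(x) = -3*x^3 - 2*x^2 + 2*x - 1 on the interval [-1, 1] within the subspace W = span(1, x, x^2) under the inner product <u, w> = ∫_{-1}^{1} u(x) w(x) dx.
g(x) = -2*x^2 + x/5 - 1

The best approximation g ∈ W is the orthogonal projection of f onto W. Writing g = a_0 + a_1 x + a_2 x^2, the coefficients solve the normal equations G · a = b where
  G_{ij} = <φ_i, φ_j> and b_i = <f, φ_i>, with φ_0 = 1, φ_1 = x, φ_2 = x^2.
G =
  [2, 0, 2/3]
  [0, 2/3, 0]
  [2/3, 0, 2/5],
b = (-10/3, 2/15, -22/15).
Solving gives a_0 = -1, a_1 = 1/5, a_2 = -2, so
  g(x) = -2*x^2 + x/5 - 1.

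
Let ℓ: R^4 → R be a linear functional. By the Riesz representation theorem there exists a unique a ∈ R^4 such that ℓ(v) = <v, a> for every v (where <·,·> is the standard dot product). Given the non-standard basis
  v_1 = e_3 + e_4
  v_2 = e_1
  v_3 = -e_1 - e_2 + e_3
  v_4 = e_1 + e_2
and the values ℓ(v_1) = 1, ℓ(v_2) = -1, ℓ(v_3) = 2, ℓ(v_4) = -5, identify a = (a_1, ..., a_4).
a = (-1, -4, -3, 4)

Write a = (a_1, ..., a_4) in the standard basis. For each basis vector v_i, ℓ(v_i) = <v_i, a> is a linear equation in the a_j's. Collect the n equations into a matrix system V a = ℓ, where row i of V is v_i (expressed in the standard basis). Since V is invertible (lower-triangular with 1s on the diagonal, up to permutation), solve by back-substitution:
  V =
[[0, 0, 1, 1],
 [1, 0, 0, 0],
 [-1, -1, 1, 0],
 [1, 1, 0, 0]]
  V a = (1, -1, 2, -5)
Solving gives a = (-1, -4, -3, 4).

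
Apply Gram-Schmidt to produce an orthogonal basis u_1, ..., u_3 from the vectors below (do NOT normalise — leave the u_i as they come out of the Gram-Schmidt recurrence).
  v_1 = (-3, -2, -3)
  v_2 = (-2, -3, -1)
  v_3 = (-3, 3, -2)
Orthogonal basis:
  u_1 = (-3, -2, -3)
  u_2 = (1/22, -18/11, 23/22)
  u_3 = (-140/83, 60/83, 100/83)

Apply the Gram-Schmidt recurrence
  u_1 = v_1
  u_i = v_i − Σ_{j<i} ((v_i · u_j) / (u_j · u_j)) · u_j.

Step by step this gives:
  u_1 = (-3, -2, -3)
  u_2 = (1/22, -18/11, 23/22)
  u_3 = (-140/83, 60/83, 100/83)

Orthogonality check:
  u_2 · u_1 = 0 (should be 0)
  u_3 · u_1 = 0 (should be 0)
  u_3 · u_2 = 0 (should be 0)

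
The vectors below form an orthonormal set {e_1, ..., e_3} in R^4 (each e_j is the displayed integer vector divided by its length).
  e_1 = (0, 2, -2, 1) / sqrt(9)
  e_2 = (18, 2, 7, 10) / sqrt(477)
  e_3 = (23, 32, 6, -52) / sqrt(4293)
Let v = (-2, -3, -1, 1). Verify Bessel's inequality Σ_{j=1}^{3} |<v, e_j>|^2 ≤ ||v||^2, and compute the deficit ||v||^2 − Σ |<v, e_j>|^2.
Σ |<v, e_j>|^2 = 1094/81; ||v||^2 = 15; deficit = 121/81

Write each e_j = u_j / sqrt(<u_j, u_j>) where u_j is the displayed integer vector. Then <v, e_j> = <v, u_j> / sqrt(<u_j, u_j>), so |<v, e_j>|^2 = <v, u_j>^2 / <u_j, u_j>.
Coefficients: <v, e_1> = -3/sqrt(9), <v, e_2> = -39/sqrt(477), <v, e_3> = -200/sqrt(4293).
Square and sum: Σ |<v, e_j>|^2 = 1094/81.
Compute ||v||^2 = v·v = 15.
Deficit = 15 − 1094/81 = 121/81 ≥ 0, confirming Bessel's inequality. (The deficit equals ||v − Σ <v,e_j> e_j||^2, the squared distance from v to span{e_j}.)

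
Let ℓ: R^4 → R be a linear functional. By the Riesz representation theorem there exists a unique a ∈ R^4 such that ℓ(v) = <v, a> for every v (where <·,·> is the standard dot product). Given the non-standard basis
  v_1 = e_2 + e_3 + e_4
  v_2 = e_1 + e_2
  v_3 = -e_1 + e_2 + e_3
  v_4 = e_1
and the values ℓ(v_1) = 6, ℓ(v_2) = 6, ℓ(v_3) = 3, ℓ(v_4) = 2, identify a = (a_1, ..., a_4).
a = (2, 4, 1, 1)

Write a = (a_1, ..., a_4) in the standard basis. For each basis vector v_i, ℓ(v_i) = <v_i, a> is a linear equation in the a_j's. Collect the n equations into a matrix system V a = ℓ, where row i of V is v_i (expressed in the standard basis). Since V is invertible (lower-triangular with 1s on the diagonal, up to permutation), solve by back-substitution:
  V =
[[0, 1, 1, 1],
 [1, 1, 0, 0],
 [-1, 1, 1, 0],
 [1, 0, 0, 0]]
  V a = (6, 6, 3, 2)
Solving gives a = (2, 4, 1, 1).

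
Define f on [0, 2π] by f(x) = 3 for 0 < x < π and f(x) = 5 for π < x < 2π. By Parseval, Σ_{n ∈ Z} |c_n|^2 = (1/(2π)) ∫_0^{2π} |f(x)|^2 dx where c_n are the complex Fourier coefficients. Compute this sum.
Σ |c_n|^2 = 17

Parseval equates the L^2 energy of f (normalised by 1/(2π)) with the ℓ^2 sum of its Fourier coefficients: (1/(2π)) ∫_0^{2π} |f|^2 = Σ |c_n|^2.
Compute the left side: (1/(2π)) [∫_0^π 3^2 dx + ∫_π^{2π} 5^2 dx] = (1/(2π)) · (9π + 25π) = (9 + 25)/2 = 17.
So Σ_{n ∈ Z} |c_n|^2 = 17.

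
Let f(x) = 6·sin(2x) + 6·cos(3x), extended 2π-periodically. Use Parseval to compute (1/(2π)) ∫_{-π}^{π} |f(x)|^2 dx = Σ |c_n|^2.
Σ |c_n|^2 = 36

Expand |f|^2 and use orthogonality of {sin(nx), cos(mx)} on [-π, π]:
  ∫_{-π}^{π} sin(nx)^2 dx = π, ∫ cos(mx)^2 dx = π, and cross terms integrate to 0.
So ∫_{-π}^{π} f(x)^2 dx = 6^2 · π + 6^2 · π = (36 + 36)π.
Divide by 2π: (36 + 36)/2 = 36.
By Parseval, this equals Σ |c_n|^2.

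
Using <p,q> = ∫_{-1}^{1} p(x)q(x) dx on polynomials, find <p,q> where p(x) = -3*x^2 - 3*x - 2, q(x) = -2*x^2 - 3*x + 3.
<p,q> = -104/15

Expand the product: p(x)·q(x) = 6*x^4 + 15*x^3 + 4*x^2 - 3*x - 6.
∫_{-1}^{1} of each monomial x^k gives [2/(k+1) if k even, 0 if k odd]. Integrating term-by-term (or equivalently evaluating the antiderivative F(x) = 6*x^5/5 + 15*x^4/4 + 4*x^3/3 - 3*x^2/2 - 6*x at the endpoints):
  F(1) − F(−1) = -73/60 − (343/60) = -104/15.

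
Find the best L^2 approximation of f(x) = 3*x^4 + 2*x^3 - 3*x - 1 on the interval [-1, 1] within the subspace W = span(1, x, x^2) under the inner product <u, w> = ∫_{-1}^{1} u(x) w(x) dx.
g(x) = 18*x^2/7 - 9*x/5 - 44/35

The best approximation g ∈ W is the orthogonal projection of f onto W. Writing g = a_0 + a_1 x + a_2 x^2, the coefficients solve the normal equations G · a = b where
  G_{ij} = <φ_i, φ_j> and b_i = <f, φ_i>, with φ_0 = 1, φ_1 = x, φ_2 = x^2.
G =
  [2, 0, 2/3]
  [0, 2/3, 0]
  [2/3, 0, 2/5],
b = (-4/5, -6/5, 4/21).
Solving gives a_0 = -44/35, a_1 = -9/5, a_2 = 18/7, so
  g(x) = 18*x^2/7 - 9*x/5 - 44/35.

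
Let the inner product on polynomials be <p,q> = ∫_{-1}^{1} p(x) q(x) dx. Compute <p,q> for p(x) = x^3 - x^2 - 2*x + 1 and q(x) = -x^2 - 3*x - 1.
<p,q> = 6/5

Expand the product: p(x)·q(x) = -x^5 - 2*x^4 + 4*x^3 + 6*x^2 - x - 1.
∫_{-1}^{1} of each monomial x^k gives [2/(k+1) if k even, 0 if k odd]. Integrating term-by-term (or equivalently evaluating the antiderivative F(x) = -x^6/6 - 2*x^5/5 + x^4 + 2*x^3 - x^2/2 - x at the endpoints):
  F(1) − F(−1) = 14/15 − (-4/15) = 6/5.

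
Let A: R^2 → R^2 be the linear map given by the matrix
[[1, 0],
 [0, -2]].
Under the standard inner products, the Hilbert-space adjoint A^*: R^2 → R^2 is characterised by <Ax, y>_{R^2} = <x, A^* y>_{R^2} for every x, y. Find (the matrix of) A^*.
A^* = A^T =
[[1, 0],
 [0, -2]]

For real matrices with standard dot products, the defining identity <Ax, y> = <x, A^* y> gives (Ax)^T y = x^T (A^*) y, i.e. x^T A^T y = x^T (A^*) y. Since this holds for all x, y, we must have A^* = A^T. Therefore
A^* =
[[1, 0],
 [0, -2]].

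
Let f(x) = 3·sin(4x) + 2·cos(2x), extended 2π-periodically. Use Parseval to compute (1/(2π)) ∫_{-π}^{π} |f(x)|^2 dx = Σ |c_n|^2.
Σ |c_n|^2 = 13/2

Expand |f|^2 and use orthogonality of {sin(nx), cos(mx)} on [-π, π]:
  ∫_{-π}^{π} sin(nx)^2 dx = π, ∫ cos(mx)^2 dx = π, and cross terms integrate to 0.
So ∫_{-π}^{π} f(x)^2 dx = 3^2 · π + 2^2 · π = (9 + 4)π.
Divide by 2π: (9 + 4)/2 = 13/2.
By Parseval, this equals Σ |c_n|^2.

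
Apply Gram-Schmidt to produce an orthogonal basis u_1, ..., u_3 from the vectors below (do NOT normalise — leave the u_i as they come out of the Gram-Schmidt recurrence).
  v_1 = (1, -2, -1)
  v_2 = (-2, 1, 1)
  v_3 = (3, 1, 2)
Orthogonal basis:
  u_1 = (1, -2, -1)
  u_2 = (-7/6, -2/3, 1/6)
  u_3 = (8/11, -8/11, 24/11)

Apply the Gram-Schmidt recurrence
  u_1 = v_1
  u_i = v_i − Σ_{j<i} ((v_i · u_j) / (u_j · u_j)) · u_j.

Step by step this gives:
  u_1 = (1, -2, -1)
  u_2 = (-7/6, -2/3, 1/6)
  u_3 = (8/11, -8/11, 24/11)

Orthogonality check:
  u_2 · u_1 = 0 (should be 0)
  u_3 · u_1 = 0 (should be 0)
  u_3 · u_2 = 0 (should be 0)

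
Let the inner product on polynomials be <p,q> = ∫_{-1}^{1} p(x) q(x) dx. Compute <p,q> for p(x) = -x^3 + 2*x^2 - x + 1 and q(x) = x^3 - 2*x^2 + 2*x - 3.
<p,q> = -1654/105

Expand the product: p(x)·q(x) = -x^6 + 4*x^5 - 7*x^4 + 10*x^3 - 10*x^2 + 5*x - 3.
∫_{-1}^{1} of each monomial x^k gives [2/(k+1) if k even, 0 if k odd]. Integrating term-by-term (or equivalently evaluating the antiderivative F(x) = -x^7/7 + 2*x^6/3 - 7*x^5/5 + 5*x^4/2 - 10*x^3/3 + 5*x^2/2 - 3*x at the endpoints):
  F(1) − F(−1) = -232/105 − (474/35) = -1654/105.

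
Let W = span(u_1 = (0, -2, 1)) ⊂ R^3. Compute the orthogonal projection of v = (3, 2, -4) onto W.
proj_W(v) = (0, 16/5, -8/5)

Set up U = [u_1 | ... | u_1] ∈ R^(3×1). The projector onto W = col(U) is P = U (U^T U)^(-1) U^T.
Compute U^T U =
  [5],
and U^T v = (-8).
Solve U^T U · c = U^T v for the coefficients: c = (-8/5). The projection is proj_W(v) = U c.
Check: (v - proj_W(v)) · u_1 = 0  (should be 0).
Result: proj_W(v) = (0, 16/5, -8/5).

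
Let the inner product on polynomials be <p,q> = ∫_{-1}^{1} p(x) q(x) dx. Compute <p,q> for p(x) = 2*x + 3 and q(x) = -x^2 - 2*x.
<p,q> = -14/3

Expand the product: p(x)·q(x) = -2*x^3 - 7*x^2 - 6*x.
∫_{-1}^{1} of each monomial x^k gives [2/(k+1) if k even, 0 if k odd]. Integrating term-by-term (or equivalently evaluating the antiderivative F(x) = -x^4/2 - 7*x^3/3 - 3*x^2 at the endpoints):
  F(1) − F(−1) = -35/6 − (-7/6) = -14/3.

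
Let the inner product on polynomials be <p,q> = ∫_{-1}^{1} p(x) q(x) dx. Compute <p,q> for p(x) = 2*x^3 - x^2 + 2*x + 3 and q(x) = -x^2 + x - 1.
<p,q> = -24/5

Expand the product: p(x)·q(x) = -2*x^5 + 3*x^4 - 5*x^3 + x - 3.
∫_{-1}^{1} of each monomial x^k gives [2/(k+1) if k even, 0 if k odd]. Integrating term-by-term (or equivalently evaluating the antiderivative F(x) = -x^6/3 + 3*x^5/5 - 5*x^4/4 + x^2/2 - 3*x at the endpoints):
  F(1) − F(−1) = -209/60 − (79/60) = -24/5.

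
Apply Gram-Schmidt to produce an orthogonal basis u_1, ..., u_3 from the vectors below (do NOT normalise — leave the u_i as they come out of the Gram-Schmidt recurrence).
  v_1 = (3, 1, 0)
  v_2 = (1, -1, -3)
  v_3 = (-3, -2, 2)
Orthogonal basis:
  u_1 = (3, 1, 0)
  u_2 = (2/5, -6/5, -3)
  u_3 = (51/106, -153/106, 34/53)

Apply the Gram-Schmidt recurrence
  u_1 = v_1
  u_i = v_i − Σ_{j<i} ((v_i · u_j) / (u_j · u_j)) · u_j.

Step by step this gives:
  u_1 = (3, 1, 0)
  u_2 = (2/5, -6/5, -3)
  u_3 = (51/106, -153/106, 34/53)

Orthogonality check:
  u_2 · u_1 = 0 (should be 0)
  u_3 · u_1 = 0 (should be 0)
  u_3 · u_2 = 0 (should be 0)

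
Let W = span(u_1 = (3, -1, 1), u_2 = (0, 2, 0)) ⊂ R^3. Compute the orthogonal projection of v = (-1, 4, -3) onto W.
proj_W(v) = (-9/5, 4, -3/5)

Set up U = [u_1 | ... | u_2] ∈ R^(3×2). The projector onto W = col(U) is P = U (U^T U)^(-1) U^T.
Compute U^T U =
  [11, -2]
  [-2, 4],
and U^T v = (-10, 8).
Solve U^T U · c = U^T v for the coefficients: c = (-3/5, 17/10). The projection is proj_W(v) = U c.
Check: (v - proj_W(v)) · u_1 = 0  (should be 0).
Check: (v - proj_W(v)) · u_2 = 0  (should be 0).
Result: proj_W(v) = (-9/5, 4, -3/5).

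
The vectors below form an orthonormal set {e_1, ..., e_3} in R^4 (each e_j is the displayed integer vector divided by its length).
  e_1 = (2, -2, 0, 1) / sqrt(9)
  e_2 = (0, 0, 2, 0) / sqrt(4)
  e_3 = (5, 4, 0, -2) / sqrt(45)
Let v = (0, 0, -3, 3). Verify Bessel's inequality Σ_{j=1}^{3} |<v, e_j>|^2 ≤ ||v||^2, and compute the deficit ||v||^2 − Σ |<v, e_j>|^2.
Σ |<v, e_j>|^2 = 54/5; ||v||^2 = 18; deficit = 36/5

Write each e_j = u_j / sqrt(<u_j, u_j>) where u_j is the displayed integer vector. Then <v, e_j> = <v, u_j> / sqrt(<u_j, u_j>), so |<v, e_j>|^2 = <v, u_j>^2 / <u_j, u_j>.
Coefficients: <v, e_1> = 3/sqrt(9), <v, e_2> = -6/sqrt(4), <v, e_3> = -6/sqrt(45).
Square and sum: Σ |<v, e_j>|^2 = 54/5.
Compute ||v||^2 = v·v = 18.
Deficit = 18 − 54/5 = 36/5 ≥ 0, confirming Bessel's inequality. (The deficit equals ||v − Σ <v,e_j> e_j||^2, the squared distance from v to span{e_j}.)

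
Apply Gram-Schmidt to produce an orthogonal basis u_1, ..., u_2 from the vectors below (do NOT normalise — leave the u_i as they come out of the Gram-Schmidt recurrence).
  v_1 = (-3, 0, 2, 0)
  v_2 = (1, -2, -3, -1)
Orthogonal basis:
  u_1 = (-3, 0, 2, 0)
  u_2 = (-14/13, -2, -21/13, -1)

Apply the Gram-Schmidt recurrence
  u_1 = v_1
  u_i = v_i − Σ_{j<i} ((v_i · u_j) / (u_j · u_j)) · u_j.

Step by step this gives:
  u_1 = (-3, 0, 2, 0)
  u_2 = (-14/13, -2, -21/13, -1)

Orthogonality check:
  u_2 · u_1 = 0 (should be 0)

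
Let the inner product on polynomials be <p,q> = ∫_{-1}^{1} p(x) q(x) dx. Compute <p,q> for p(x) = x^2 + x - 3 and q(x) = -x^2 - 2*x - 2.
<p,q> = 164/15

Expand the product: p(x)·q(x) = -x^4 - 3*x^3 - x^2 + 4*x + 6.
∫_{-1}^{1} of each monomial x^k gives [2/(k+1) if k even, 0 if k odd]. Integrating term-by-term (or equivalently evaluating the antiderivative F(x) = -x^5/5 - 3*x^4/4 - x^3/3 + 2*x^2 + 6*x at the endpoints):
  F(1) − F(−1) = 403/60 − (-253/60) = 164/15.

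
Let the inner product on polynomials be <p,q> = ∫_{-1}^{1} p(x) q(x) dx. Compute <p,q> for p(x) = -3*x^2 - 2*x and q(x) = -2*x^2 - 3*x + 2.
<p,q> = 12/5

Expand the product: p(x)·q(x) = 6*x^4 + 13*x^3 - 4*x.
∫_{-1}^{1} of each monomial x^k gives [2/(k+1) if k even, 0 if k odd]. Integrating term-by-term (or equivalently evaluating the antiderivative F(x) = 6*x^5/5 + 13*x^4/4 - 2*x^2 at the endpoints):
  F(1) − F(−1) = 49/20 − (1/20) = 12/5.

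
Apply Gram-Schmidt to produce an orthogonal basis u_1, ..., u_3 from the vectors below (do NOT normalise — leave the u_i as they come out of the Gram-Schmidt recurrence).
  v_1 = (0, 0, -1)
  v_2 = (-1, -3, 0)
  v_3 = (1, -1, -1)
Orthogonal basis:
  u_1 = (0, 0, -1)
  u_2 = (-1, -3, 0)
  u_3 = (6/5, -2/5, 0)

Apply the Gram-Schmidt recurrence
  u_1 = v_1
  u_i = v_i − Σ_{j<i} ((v_i · u_j) / (u_j · u_j)) · u_j.

Step by step this gives:
  u_1 = (0, 0, -1)
  u_2 = (-1, -3, 0)
  u_3 = (6/5, -2/5, 0)

Orthogonality check:
  u_2 · u_1 = 0 (should be 0)
  u_3 · u_1 = 0 (should be 0)
  u_3 · u_2 = 0 (should be 0)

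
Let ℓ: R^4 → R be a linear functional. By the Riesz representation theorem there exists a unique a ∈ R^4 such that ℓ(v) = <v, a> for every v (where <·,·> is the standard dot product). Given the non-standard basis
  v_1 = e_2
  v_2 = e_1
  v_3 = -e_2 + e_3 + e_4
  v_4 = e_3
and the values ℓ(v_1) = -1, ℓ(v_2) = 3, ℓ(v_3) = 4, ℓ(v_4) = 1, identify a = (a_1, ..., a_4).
a = (3, -1, 1, 2)

Write a = (a_1, ..., a_4) in the standard basis. For each basis vector v_i, ℓ(v_i) = <v_i, a> is a linear equation in the a_j's. Collect the n equations into a matrix system V a = ℓ, where row i of V is v_i (expressed in the standard basis). Since V is invertible (lower-triangular with 1s on the diagonal, up to permutation), solve by back-substitution:
  V =
[[0, 1, 0, 0],
 [1, 0, 0, 0],
 [0, -1, 1, 1],
 [0, 0, 1, 0]]
  V a = (-1, 3, 4, 1)
Solving gives a = (3, -1, 1, 2).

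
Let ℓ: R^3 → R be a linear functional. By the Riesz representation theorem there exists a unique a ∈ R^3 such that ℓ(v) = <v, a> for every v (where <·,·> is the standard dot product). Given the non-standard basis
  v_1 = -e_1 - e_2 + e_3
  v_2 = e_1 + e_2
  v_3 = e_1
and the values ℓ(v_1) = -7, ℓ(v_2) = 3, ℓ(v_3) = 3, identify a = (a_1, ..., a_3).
a = (3, 0, -4)

Write a = (a_1, ..., a_3) in the standard basis. For each basis vector v_i, ℓ(v_i) = <v_i, a> is a linear equation in the a_j's. Collect the n equations into a matrix system V a = ℓ, where row i of V is v_i (expressed in the standard basis). Since V is invertible (lower-triangular with 1s on the diagonal, up to permutation), solve by back-substitution:
  V =
[[-1, -1, 1],
 [1, 1, 0],
 [1, 0, 0]]
  V a = (-7, 3, 3)
Solving gives a = (3, 0, -4).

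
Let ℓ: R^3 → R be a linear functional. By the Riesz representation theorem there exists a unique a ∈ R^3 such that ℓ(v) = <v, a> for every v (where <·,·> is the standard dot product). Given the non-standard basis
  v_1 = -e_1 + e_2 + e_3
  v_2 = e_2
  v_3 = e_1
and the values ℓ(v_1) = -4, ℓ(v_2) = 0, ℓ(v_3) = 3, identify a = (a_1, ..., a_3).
a = (3, 0, -1)

Write a = (a_1, ..., a_3) in the standard basis. For each basis vector v_i, ℓ(v_i) = <v_i, a> is a linear equation in the a_j's. Collect the n equations into a matrix system V a = ℓ, where row i of V is v_i (expressed in the standard basis). Since V is invertible (lower-triangular with 1s on the diagonal, up to permutation), solve by back-substitution:
  V =
[[-1, 1, 1],
 [0, 1, 0],
 [1, 0, 0]]
  V a = (-4, 0, 3)
Solving gives a = (3, 0, -1).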